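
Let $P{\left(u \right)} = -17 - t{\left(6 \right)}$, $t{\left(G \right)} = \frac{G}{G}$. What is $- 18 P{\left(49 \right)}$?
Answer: $324$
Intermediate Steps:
$t{\left(G \right)} = 1$
$P{\left(u \right)} = -18$ ($P{\left(u \right)} = -17 - 1 = -18$)
$- 18 P{\left(49 \right)} = \left(-18\right) \left(-18\right) = 324$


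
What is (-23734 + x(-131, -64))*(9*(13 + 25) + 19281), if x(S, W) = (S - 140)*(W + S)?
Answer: 571245153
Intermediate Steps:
x(S, W) = (-140 + S)*(S + W)
(-23734 + x(-131, -64))*(9*(13 + 25) + 19281) = (-23734 + ((-131)**2 - 140*(-131) - 140*(-64) - 131*(-64)))*(9*(13 + 25) + 19281) = (-23734 + (17161 + 18340 + 8960 + 8384))*(9*38 + 19281) = (-23734 + 52845)*(342 + 19281) = 29111*19623 = 571245153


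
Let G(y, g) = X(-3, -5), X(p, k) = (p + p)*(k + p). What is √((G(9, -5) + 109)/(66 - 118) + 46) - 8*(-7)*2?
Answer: 112 + √29055/26 ≈ 118.56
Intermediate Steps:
X(p, k) = 2*p*(k + p) (X(p, k) = (2*p)*(k + p) = 2*p*(k + p))
G(y, g) = 48 (G(y, g) = 2*(-3)*(-5 - 3) = 2*(-3)*(-8) = 48)
√((G(9, -5) + 109)/(66 - 118) + 46) - 8*(-7)*2 = √((48 + 109)/(66 - 118) + 46) - 8*(-7)*2 = √(157/(-52) + 46) - (-56)*2 = √(157*(-1/52) + 46) - 1*(-112) = √(-157/52 + 46) + 112 = √(2235/52) + 112 = √29055/26 + 112 = 112 + √29055/26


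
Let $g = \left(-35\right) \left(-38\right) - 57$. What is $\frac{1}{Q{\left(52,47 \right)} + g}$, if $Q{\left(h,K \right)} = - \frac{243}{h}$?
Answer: $\frac{52}{65953} \approx 0.00078844$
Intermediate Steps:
$g = 1273$ ($g = 1330 - 57 = 1273$)
$\frac{1}{Q{\left(52,47 \right)} + g} = \frac{1}{- \frac{243}{52} + 1273} = \frac{1}{\frac{65953}{52}} = \frac{52}{65953}$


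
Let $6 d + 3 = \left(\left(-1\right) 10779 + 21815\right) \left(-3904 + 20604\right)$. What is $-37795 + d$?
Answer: $\frac{184074427}{6} \approx 3.0679 \cdot 10^{7}$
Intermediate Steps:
$d = \frac{184301197}{6}$ ($d = - \frac{1}{2} + \frac{\left(\left(-1\right) 10779 + 21815\right) \left(-3904 + 20604\right)}{6} = - \frac{1}{2} + \frac{\left(-10779 + 21815\right) 16700}{6} = - \frac{1}{2} + \frac{11036 \cdot 16700}{6} = - \frac{1}{2} + \frac{1}{6} \cdot 184301200 = - \frac{1}{2} + \frac{92150600}{3} = \frac{184301197}{6} \approx 3.0717 \cdot 10^{7}$)
$-37795 + d = -37795 + \frac{184301197}{6} = \frac{184074427}{6}$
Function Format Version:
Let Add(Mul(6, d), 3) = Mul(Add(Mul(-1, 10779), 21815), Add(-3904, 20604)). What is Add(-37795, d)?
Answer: Rational(184074427, 6) ≈ 3.0679e+7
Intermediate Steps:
d = Rational(184301197, 6) (d = Add(Rational(-1, 2), Mul(Rational(1, 6), Mul(Add(Mul(-1, 10779), 21815), Add(-3904, 20604)))) = Add(Rational(-1, 2), Mul(Rational(1, 6), Mul(Add(-10779, 21815), 16700))) = Add(Rational(-1, 2), Mul(Rational(1, 6), Mul(11036, 16700))) = Add(Rational(-1, 2), Mul(Rational(1, 6), 184301200)) = Add(Rational(-1, 2), Rational(92150600, 3)) = Rational(184301197, 6) ≈ 3.0717e+7)
Add(-37795, d) = Add(-37795, Rational(184301197, 6)) = Rational(184074427, 6)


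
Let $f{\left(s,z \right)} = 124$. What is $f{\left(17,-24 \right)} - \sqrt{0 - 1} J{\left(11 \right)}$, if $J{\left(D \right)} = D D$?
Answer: $124 - 121 i \approx 124.0 - 121.0 i$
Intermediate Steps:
$J{\left(D \right)} = D^{2}$
$f{\left(17,-24 \right)} - \sqrt{0 - 1} J{\left(11 \right)} = 124 - \sqrt{0 - 1} \cdot 11^{2} = 124 - \sqrt{-1} \cdot 121 = 124 - i 121 = 124 - 121 i$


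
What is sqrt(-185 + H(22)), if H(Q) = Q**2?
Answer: sqrt(299) ≈ 17.292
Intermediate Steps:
sqrt(-185 + H(22)) = sqrt(-185 + 22**2) = sqrt(-185 + 484) = sqrt(299)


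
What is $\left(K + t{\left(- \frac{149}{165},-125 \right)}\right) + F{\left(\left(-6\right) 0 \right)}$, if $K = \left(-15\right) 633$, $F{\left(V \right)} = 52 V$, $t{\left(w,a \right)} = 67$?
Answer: $-9428$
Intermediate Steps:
$K = -9495$
$\left(K + t{\left(- \frac{149}{165},-125 \right)}\right) + F{\left(\left(-6\right) 0 \right)} = \left(-9495 + 67\right) + 52 \left(\left(-6\right) 0\right) = -9428 + 52 \cdot 0 = -9428 + 0 = -9428$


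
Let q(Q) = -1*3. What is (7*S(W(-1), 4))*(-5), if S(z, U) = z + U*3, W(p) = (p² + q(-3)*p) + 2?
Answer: -630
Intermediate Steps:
q(Q) = -3
W(p) = 2 + p² - 3*p (W(p) = (p² - 3*p) + 2 = 2 + p² - 3*p)
S(z, U) = z + 3*U
(7*S(W(-1), 4))*(-5) = (7*((2 + (-1)² - 3*(-1)) + 3*4))*(-5) = (7*((2 + 1 + 3) + 12))*(-5) = (7*(6 + 12))*(-5) = (7*18)*(-5) = 126*(-5) = -630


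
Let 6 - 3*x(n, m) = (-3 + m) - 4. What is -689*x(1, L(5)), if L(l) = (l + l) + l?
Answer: 1378/3 ≈ 459.33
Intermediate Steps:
L(l) = 3*l (L(l) = 2*l + l = 3*l)
x(n, m) = 13/3 - m/3 (x(n, m) = 2 - ((-3 + m) - 4)/3 = 2 - (-7 + m)/3 = 2 + (7/3 - m/3) = 13/3 - m/3)
-689*x(1, L(5)) = -689*(13/3 - 5) = -689*(-⅔) = 1378/3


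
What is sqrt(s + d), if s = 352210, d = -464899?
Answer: 3*I*sqrt(12521) ≈ 335.69*I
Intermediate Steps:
sqrt(s + d) = sqrt(352210 - 464899) = sqrt(-112689) = 3*I*sqrt(12521)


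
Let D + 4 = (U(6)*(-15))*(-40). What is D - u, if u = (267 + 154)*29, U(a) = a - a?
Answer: -12213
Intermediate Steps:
U(a) = 0
u = 12209 (u = 421*29 = 12209)
D = -4 (D = -4 + (0*(-15))*(-40) = -4 + 0*(-40) = -4 + 0 = -4)
D - u = -4 - 1*12209 = -4 - 12209 = -12213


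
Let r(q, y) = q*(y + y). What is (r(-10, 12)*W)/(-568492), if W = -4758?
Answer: -285480/142123 ≈ -2.0087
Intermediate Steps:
r(q, y) = 2*q*y (r(q, y) = q*(2*y) = 2*q*y)
(r(-10, 12)*W)/(-568492) = ((2*(-10)*12)*(-4758))/(-568492) = -240*(-4758)*(-1/568492) = 1141920*(-1/568492) = -285480/142123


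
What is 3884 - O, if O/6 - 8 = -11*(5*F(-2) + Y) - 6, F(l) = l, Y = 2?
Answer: 3344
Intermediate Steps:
O = 540 (O = 48 + 6*(-11*(5*(-2) + 2) - 6) = 48 + 6*(-11*(-10 + 2) - 6) = 48 + 6*(-11*(-8) - 6) = 48 + 6*(88 - 6) = 48 + 6*82 = 48 + 492 = 540)
3884 - O = 3884 - 1*540 = 3884 - 540 = 3344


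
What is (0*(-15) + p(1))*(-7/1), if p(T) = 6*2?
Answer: -84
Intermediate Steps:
p(T) = 12
(0*(-15) + p(1))*(-7/1) = (0*(-15) + 12)*(-7/1) = (0 + 12)*(-7*1) = 12*(-7) = -84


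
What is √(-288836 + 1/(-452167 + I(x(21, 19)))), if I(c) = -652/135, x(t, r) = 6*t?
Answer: I*√1076281470511097779919/61043197 ≈ 537.43*I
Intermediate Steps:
I(c) = -652/135 (I(c) = -652*1/135 = -652/135)
√(-288836 + 1/(-452167 + I(x(21, 19)))) = √(-288836 + 1/(-452167 - 652/135)) = √(-288836 + 1/(-61043197/135)) = √(-288836 - 135/61043197) = √(-17631472848827/61043197) = I*√1076281470511097779919/61043197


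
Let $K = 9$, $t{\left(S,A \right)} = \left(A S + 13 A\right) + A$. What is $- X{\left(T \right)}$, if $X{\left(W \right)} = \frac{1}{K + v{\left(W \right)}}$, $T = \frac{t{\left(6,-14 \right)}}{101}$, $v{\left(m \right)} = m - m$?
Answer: $- \frac{1}{9} \approx -0.11111$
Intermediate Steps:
$t{\left(S,A \right)} = 14 A + A S$ ($t{\left(S,A \right)} = \left(13 A + A S\right) + A = 14 A + A S$)
$v{\left(m \right)} = 0$
$T = - \frac{280}{101}$ ($T = \frac{\left(-14\right) \left(14 + 6\right)}{101} = \left(-14\right) 20 \cdot \frac{1}{101} = \left(-280\right) \frac{1}{101} = - \frac{280}{101} \approx -2.7723$)
$X{\left(W \right)} = \frac{1}{9}$ ($X{\left(W \right)} = \frac{1}{9 + 0} = \frac{1}{9}$)
$- X{\left(T \right)} = \left(-1\right) \frac{1}{9} = - \frac{1}{9}$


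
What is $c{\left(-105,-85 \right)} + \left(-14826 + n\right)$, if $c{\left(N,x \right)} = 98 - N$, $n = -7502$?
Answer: $-22125$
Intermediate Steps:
$c{\left(-105,-85 \right)} + \left(-14826 + n\right) = \left(98 - -105\right) - 22328 = \left(98 + 105\right) - 22328 = 203 - 22328 = -22125$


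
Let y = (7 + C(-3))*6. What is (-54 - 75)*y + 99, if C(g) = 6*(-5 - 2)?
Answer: 27189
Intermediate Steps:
C(g) = -42 (C(g) = 6*(-7) = -42)
y = -210 (y = (7 - 42)*6 = -35*6 = -210)
(-54 - 75)*y + 99 = (-54 - 75)*(-210) + 99 = -129*(-210) + 99 = 27090 + 99 = 27189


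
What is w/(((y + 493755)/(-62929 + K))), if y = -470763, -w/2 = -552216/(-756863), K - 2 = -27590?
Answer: 2082705653/362537377 ≈ 5.7448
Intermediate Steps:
K = -27588 (K = 2 - 27590 = -27588)
w = -1104432/756863 (w = -(-1104432)/(-756863) = -(-1104432)*(-1)/756863 = -2*552216/756863 = -1104432/756863 ≈ -1.4592)
w/(((y + 493755)/(-62929 + K))) = -1104432*(-62929 - 27588)/(-470763 + 493755)/756863 = -1104432/(756863*(22992/(-90517))) = -1104432/(756863*(22992*(-1/90517))) = -1104432/(756863*(-22992/90517)) = -1104432/756863*(-90517/22992) = 2082705653/362537377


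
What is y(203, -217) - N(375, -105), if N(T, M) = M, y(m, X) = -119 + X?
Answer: -231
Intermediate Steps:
y(203, -217) - N(375, -105) = (-119 - 217) - 1*(-105) = -336 + 105 = -231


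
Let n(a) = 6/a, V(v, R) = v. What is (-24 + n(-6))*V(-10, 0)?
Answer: 250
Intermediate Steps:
(-24 + n(-6))*V(-10, 0) = (-24 + 6/(-6))*(-10) = (-24 + 6*(-⅙))*(-10) = (-24 - 1)*(-10) = -25*(-10) = 250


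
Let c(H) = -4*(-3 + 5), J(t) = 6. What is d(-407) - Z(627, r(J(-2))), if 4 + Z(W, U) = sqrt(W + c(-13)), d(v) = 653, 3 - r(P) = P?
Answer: 657 - sqrt(619) ≈ 632.12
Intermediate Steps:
r(P) = 3 - P
c(H) = -8 (c(H) = -4*2 = -8)
Z(W, U) = -4 + sqrt(-8 + W) (Z(W, U) = -4 + sqrt(W - 8) = -4 + sqrt(-8 + W))
d(-407) - Z(627, r(J(-2))) = 653 - (-4 + sqrt(-8 + 627)) = 653 - (-4 + sqrt(619)) = 653 + (4 - sqrt(619)) = 657 - sqrt(619)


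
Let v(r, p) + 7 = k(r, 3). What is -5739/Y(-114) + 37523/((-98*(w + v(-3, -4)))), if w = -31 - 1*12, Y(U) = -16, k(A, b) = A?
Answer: 15204367/41552 ≈ 365.91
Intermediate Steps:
v(r, p) = -7 + r
w = -43 (w = -31 - 12 = -43)
-5739/Y(-114) + 37523/((-98*(w + v(-3, -4)))) = -5739/(-16) + 37523/((-98*(-43 + (-7 - 3)))) = -5739*(-1/16) + 37523/((-98*(-43 - 10))) = 5739/16 + 37523/((-98*(-53))) = 5739/16 + 37523/5194 = 15204367/41552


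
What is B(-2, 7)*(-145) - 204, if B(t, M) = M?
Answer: -1219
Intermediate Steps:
B(-2, 7)*(-145) - 204 = 7*(-145) - 204 = -1015 - 204 = -1219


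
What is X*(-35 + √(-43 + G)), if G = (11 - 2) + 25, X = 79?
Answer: -2765 + 237*I ≈ -2765.0 + 237.0*I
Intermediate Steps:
G = 34 (G = 9 + 25 = 34)
X*(-35 + √(-43 + G)) = 79*(-35 + √(-43 + 34)) = 79*(-35 + √(-9)) = 79*(-35 + 3*I) = -2765 + 237*I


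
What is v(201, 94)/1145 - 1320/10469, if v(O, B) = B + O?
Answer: 315391/2397401 ≈ 0.13156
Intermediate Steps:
v(201, 94)/1145 - 1320/10469 = (94 + 201)/1145 - 1320/10469 = 295*(1/1145) - 1320*1/10469 = 59/229 - 1320/10469 = 315391/2397401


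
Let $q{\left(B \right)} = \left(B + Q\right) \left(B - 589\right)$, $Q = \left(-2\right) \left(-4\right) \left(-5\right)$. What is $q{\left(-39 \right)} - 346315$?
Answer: $-296703$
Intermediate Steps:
$Q = -40$ ($Q = 8 \left(-5\right) = -40$)
$q{\left(B \right)} = \left(-589 + B\right) \left(-40 + B\right)$ ($q{\left(B \right)} = \left(B - 40\right) \left(B - 589\right) = \left(-40 + B\right) \left(-589 + B\right) = \left(-589 + B\right) \left(-40 + B\right)$)
$q{\left(-39 \right)} - 346315 = \left(23560 + \left(-39\right)^{2} - -24531\right) - 346315 = \left(23560 + 1521 + 24531\right) - 346315 = 49612 - 346315 = -296703$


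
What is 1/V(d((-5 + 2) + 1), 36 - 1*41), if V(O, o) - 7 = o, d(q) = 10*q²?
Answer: ½ ≈ 0.50000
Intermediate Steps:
V(O, o) = 7 + o
1/V(d((-5 + 2) + 1), 36 - 1*41) = 1/(7 + (36 - 1*41)) = 1/(7 + (36 - 41)) = 1/(7 - 5) = 1/2 = ½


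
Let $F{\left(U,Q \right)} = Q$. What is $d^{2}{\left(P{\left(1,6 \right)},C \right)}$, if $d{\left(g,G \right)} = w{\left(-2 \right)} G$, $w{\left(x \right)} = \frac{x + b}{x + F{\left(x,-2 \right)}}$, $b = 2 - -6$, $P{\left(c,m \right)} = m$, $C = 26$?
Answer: $1521$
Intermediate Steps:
$b = 8$ ($b = 2 + 6 = 8$)
$w{\left(x \right)} = \frac{8 + x}{-2 + x}$ ($w{\left(x \right)} = \frac{x + 8}{x - 2} = \frac{8 + x}{-2 + x}$)
$d{\left(g,G \right)} = - \frac{3 G}{2}$ ($d{\left(g,G \right)} = \frac{8 - 2}{-2 - 2} G = \frac{1}{-4} \cdot 6 G = \left(- \frac{1}{4}\right) 6 G = - \frac{3 G}{2}$)
$d^{2}{\left(P{\left(1,6 \right)},C \right)} = \left(\left(- \frac{3}{2}\right) 26\right)^{2} = \left(-39\right)^{2} = 1521$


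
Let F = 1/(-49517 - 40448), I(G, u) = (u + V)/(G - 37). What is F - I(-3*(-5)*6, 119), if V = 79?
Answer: -17813123/4768145 ≈ -3.7359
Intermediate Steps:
I(G, u) = (79 + u)/(-37 + G) (I(G, u) = (u + 79)/(G - 37) = (79 + u)/(-37 + G))
F = -1/89965 (F = 1/(-89965) = -1/89965 ≈ -1.1115e-5)
F - I(-3*(-5)*6, 119) = -1/89965 - (79 + 119)/(-37 - 3*(-5)*6) = -1/89965 - 198/(-37 + 15*6) = -1/89965 - 198/(-37 + 90) = -1/89965 - 198/53 = -17813123/4768145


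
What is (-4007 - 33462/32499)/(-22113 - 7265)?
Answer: 14472995/106083958 ≈ 0.13643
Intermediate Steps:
(-4007 - 33462/32499)/(-22113 - 7265) = (-4007 - 33462*1/32499)/(-29378) = (-4007 - 3718/3611)*(-1/29378) = -14472995/3611*(-1/29378) = 14472995/106083958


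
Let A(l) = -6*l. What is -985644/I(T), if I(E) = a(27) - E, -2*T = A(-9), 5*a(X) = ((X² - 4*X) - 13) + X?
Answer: -44802/7 ≈ -6400.3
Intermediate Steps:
a(X) = -13/5 - 3*X/5 + X²/5 (a(X) = (((X² - 4*X) - 13) + X)/5 = ((-13 + X² - 4*X) + X)/5 = (-13 + X² - 3*X)/5 = -13/5 - 3*X/5 + X²/5)
T = -27 (T = -(-3)*(-9) = -½*54 = -27)
I(E) = 127 - E (I(E) = (-13/5 - ⅗*27 + (⅕)*27²) - E = (-13/5 - 81/5 + (⅕)*729) - E = (-13/5 - 81/5 + 729/5) - E = 127 - E)
-985644/I(T) = -985644/(127 - 1*(-27)) = -985644/(127 + 27) = -985644/154 = -985644*1/154 = -44802/7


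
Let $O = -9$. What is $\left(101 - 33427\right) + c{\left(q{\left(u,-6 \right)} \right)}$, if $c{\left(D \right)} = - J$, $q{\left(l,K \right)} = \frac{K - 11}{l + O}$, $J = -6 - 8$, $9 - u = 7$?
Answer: $-33312$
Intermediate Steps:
$u = 2$ ($u = 9 - 7 = 2$)
$J = -14$ ($J = -6 - 8 = -14$)
$q{\left(l,K \right)} = \frac{-11 + K}{-9 + l}$ ($q{\left(l,K \right)} = \frac{K - 11}{l - 9} = \frac{-11 + K}{-9 + l}$)
$c{\left(D \right)} = 14$ ($c{\left(D \right)} = \left(-1\right) \left(-14\right) = 14$)
$\left(101 - 33427\right) + c{\left(q{\left(u,-6 \right)} \right)} = \left(101 - 33427\right) + 14 = -33326 + 14 = -33312$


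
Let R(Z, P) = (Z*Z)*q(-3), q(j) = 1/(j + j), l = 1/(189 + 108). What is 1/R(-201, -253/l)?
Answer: -2/13467 ≈ -0.00014851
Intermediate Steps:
l = 1/297 ≈ 0.0033670
q(j) = 1/(2*j)
R(Z, P) = -Z²/6 (R(Z, P) = (Z*Z)*((½)/(-3)) = Z²*((½)*(-⅓)) = Z²*(-⅙) = -Z²/6)
1/R(-201, -253/l) = 1/(-⅙*(-201)²) = 1/(-⅙*40401) = 1/(-13467/2) = -2/13467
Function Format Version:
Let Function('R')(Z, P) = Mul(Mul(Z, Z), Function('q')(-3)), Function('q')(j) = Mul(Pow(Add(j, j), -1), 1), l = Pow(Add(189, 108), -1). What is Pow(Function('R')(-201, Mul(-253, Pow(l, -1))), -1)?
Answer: Rational(-2, 13467) ≈ -0.00014851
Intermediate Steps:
l = Rational(1, 297) (l = Pow(297, -1) = Rational(1, 297) ≈ 0.0033670)
Function('q')(j) = Mul(Rational(1, 2), Pow(j, -1)) (Function('q')(j) = Mul(Pow(Mul(2, j), -1), 1) = Mul(Mul(Rational(1, 2), Pow(j, -1)), 1) = Mul(Rational(1, 2), Pow(j, -1)))
Function('R')(Z, P) = Mul(Rational(-1, 6), Pow(Z, 2)) (Function('R')(Z, P) = Mul(Mul(Z, Z), Mul(Rational(1, 2), Pow(-3, -1))) = Mul(Pow(Z, 2), Mul(Rational(1, 2), Rational(-1, 3))) = Mul(Pow(Z, 2), Rational(-1, 6)) = Mul(Rational(-1, 6), Pow(Z, 2)))
Pow(Function('R')(-201, Mul(-253, Pow(l, -1))), -1) = Pow(Mul(Rational(-1, 6), Pow(-201, 2)), -1) = Pow(Mul(Rational(-1, 6), 40401), -1) = Pow(Rational(-13467, 2), -1) = Rational(-2, 13467)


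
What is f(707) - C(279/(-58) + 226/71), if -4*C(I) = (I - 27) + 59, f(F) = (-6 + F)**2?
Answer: 8094482347/16472 ≈ 4.9141e+5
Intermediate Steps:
C(I) = -8 - I/4 (C(I) = -((I - 27) + 59)/4 = -((-27 + I) + 59)/4 = -(32 + I)/4 = -8 - I/4)
f(707) - C(279/(-58) + 226/71) = (-6 + 707)**2 - (-8 - (279/(-58) + 226/71)/4) = 701**2 - (-8 - (279*(-1/58) + 226*(1/71))/4) = 491401 - (-8 - (-279/58 + 226/71)/4) = 491401 - (-8 - 1/4*(-6701/4118)) = 491401 - (-8 + 6701/16472) = 491401 - 1*(-125075/16472) = 491401 + 125075/16472 = 8094482347/16472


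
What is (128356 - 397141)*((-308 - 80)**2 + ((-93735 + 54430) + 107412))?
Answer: -58770109035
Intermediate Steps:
(128356 - 397141)*((-308 - 80)**2 + ((-93735 + 54430) + 107412)) = -268785*((-388)**2 + (-39305 + 107412)) = -268785*(150544 + 68107) = -268785*218651 = -58770109035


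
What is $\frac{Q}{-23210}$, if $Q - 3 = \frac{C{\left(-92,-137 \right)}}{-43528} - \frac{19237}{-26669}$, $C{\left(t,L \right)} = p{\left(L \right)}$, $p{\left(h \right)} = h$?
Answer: $- \frac{864709297}{5388657492944} \approx -0.00016047$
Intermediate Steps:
$C{\left(t,L \right)} = L$
$Q = \frac{4323546485}{1160848232}$ ($Q = 3 - \left(- \frac{19237}{26669} - \frac{137}{43528}\right) = 3 - - \frac{841001789}{1160848232} = 3 + \left(\frac{137}{43528} + \frac{19237}{26669}\right) = 3 + \frac{841001789}{1160848232} = \frac{4323546485}{1160848232} \approx 3.7245$)
$\frac{Q}{-23210} = \frac{4323546485}{1160848232 \left(-23210\right)} = \frac{4323546485}{1160848232} \left(- \frac{1}{23210}\right) = - \frac{864709297}{5388657492944}$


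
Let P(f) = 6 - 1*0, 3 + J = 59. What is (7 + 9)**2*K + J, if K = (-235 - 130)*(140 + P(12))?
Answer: -13642184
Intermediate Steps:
J = 56 (J = -3 + 59 = 56)
P(f) = 6 (P(f) = 6 + 0 = 6)
K = -53290 (K = (-235 - 130)*(140 + 6) = -365*146 = -53290)
(7 + 9)**2*K + J = (7 + 9)**2*(-53290) + 56 = 16**2*(-53290) + 56 = 256*(-53290) + 56 = -13642240 + 56 = -13642184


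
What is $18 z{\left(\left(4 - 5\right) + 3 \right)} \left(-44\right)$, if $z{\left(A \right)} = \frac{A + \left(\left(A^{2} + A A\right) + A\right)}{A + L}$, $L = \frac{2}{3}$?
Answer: $-3564$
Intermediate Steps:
$L = \frac{2}{3}$ ($L = 2 \cdot \frac{1}{3} = \frac{2}{3} \approx 0.66667$)
$z{\left(A \right)} = \frac{2 A + 2 A^{2}}{\frac{2}{3} + A}$ ($z{\left(A \right)} = \frac{A + \left(\left(A^{2} + A A\right) + A\right)}{A + \frac{2}{3}} = \frac{A + \left(\left(A^{2} + A^{2}\right) + A\right)}{\frac{2}{3} + A} = \frac{A + \left(2 A^{2} + A\right)}{\frac{2}{3} + A} = \frac{A + \left(A + 2 A^{2}\right)}{\frac{2}{3} + A} = \frac{2 A + 2 A^{2}}{\frac{2}{3} + A}$)
$18 z{\left(\left(4 - 5\right) + 3 \right)} \left(-44\right) = 18 \frac{6 \left(\left(4 - 5\right) + 3\right) \left(1 + \left(\left(4 - 5\right) + 3\right)\right)}{2 + 3 \left(\left(4 - 5\right) + 3\right)} \left(-44\right) = 18 \frac{6 \left(-1 + 3\right) \left(1 + \left(-1 + 3\right)\right)}{2 + 3 \left(-1 + 3\right)} \left(-44\right) = 18 \cdot 6 \cdot 2 \frac{1}{2 + 3 \cdot 2} \left(1 + 2\right) \left(-44\right) = 18 \cdot 6 \cdot 2 \frac{1}{2 + 6} \cdot 3 \left(-44\right) = 18 \cdot 6 \cdot 2 \cdot \frac{1}{8} \cdot 3 \left(-44\right) = 18 \cdot \frac{9}{2} \left(-44\right) = 81 \left(-44\right) = -3564$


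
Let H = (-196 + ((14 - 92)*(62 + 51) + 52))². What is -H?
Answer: -80245764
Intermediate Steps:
H = 80245764 (H = (-196 + (-78*113 + 52))² = (-196 + (-8814 + 52))² = (-196 - 8762)² = (-8958)² = 80245764)
-H = -1*80245764 = -80245764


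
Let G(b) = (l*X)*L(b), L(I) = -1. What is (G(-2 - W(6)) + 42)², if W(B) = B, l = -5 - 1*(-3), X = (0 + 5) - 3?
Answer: 2116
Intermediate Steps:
X = 2 (X = 5 - 3 = 2)
l = -2 (l = -5 + 3 = -2)
G(b) = 4 (G(b) = -2*2*(-1) = -4*(-1) = 4)
(G(-2 - W(6)) + 42)² = (4 + 42)² = 46² = 2116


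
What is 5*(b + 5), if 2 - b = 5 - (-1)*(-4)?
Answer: 30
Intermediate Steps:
b = 1 (b = 2 - (5 - (-1)*(-4)) = 2 - (5 - 1*4) = 2 - (5 - 4) = 2 - 1*1 = 2 - 1 = 1)
5*(b + 5) = 5*(1 + 5) = 5*6 = 30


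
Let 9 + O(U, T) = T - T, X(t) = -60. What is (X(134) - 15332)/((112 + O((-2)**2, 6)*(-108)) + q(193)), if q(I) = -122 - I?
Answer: -15392/769 ≈ -20.016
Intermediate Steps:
O(U, T) = -9 (O(U, T) = -9 + (T - T) = -9 + 0 = -9)
(X(134) - 15332)/((112 + O((-2)**2, 6)*(-108)) + q(193)) = (-60 - 15332)/((112 - 9*(-108)) + (-122 - 1*193)) = -15392/((112 + 972) + (-122 - 193)) = -15392/(1084 - 315) = -15392/769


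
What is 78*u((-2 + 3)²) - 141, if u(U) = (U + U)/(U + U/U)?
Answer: -63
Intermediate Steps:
u(U) = 2*U/(1 + U) (u(U) = (2*U)/(U + 1) = (2*U)/(1 + U) = 2*U/(1 + U))
78*u((-2 + 3)²) - 141 = 78*(2*(-2 + 3)²/(1 + (-2 + 3)²)) - 141 = 78*(2*1²/(1 + 1²)) - 141 = 78*(2*1/(1 + 1)) - 141 = 78*(2*1/2) - 141 = 78*(2*1*(½)) - 141 = 78*1 - 141 = 78 - 141 = -63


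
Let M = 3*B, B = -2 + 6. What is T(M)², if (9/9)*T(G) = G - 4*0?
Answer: 144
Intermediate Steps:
B = 4
M = 12 (M = 3*4 = 12)
T(G) = G (T(G) = G - 4*0 = G + 0 = G)
T(M)² = 12² = 144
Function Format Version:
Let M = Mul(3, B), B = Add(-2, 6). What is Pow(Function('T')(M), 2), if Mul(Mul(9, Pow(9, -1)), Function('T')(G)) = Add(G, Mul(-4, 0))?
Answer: 144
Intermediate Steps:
B = 4
M = 12 (M = Mul(3, 4) = 12)
Function('T')(G) = G (Function('T')(G) = Add(G, Mul(-4, 0)) = Add(G, 0) = G)
Pow(Function('T')(M), 2) = Pow(12, 2) = 144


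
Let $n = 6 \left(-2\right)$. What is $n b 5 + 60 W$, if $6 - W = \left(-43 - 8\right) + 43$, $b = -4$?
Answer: $1080$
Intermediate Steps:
$n = -12$
$W = 14$ ($W = 6 - \left(\left(-43 - 8\right) + 43\right) = 6 - \left(-51 + 43\right) = 6 - -8 = 6 + 8 = 14$)
$n b 5 + 60 W = \left(-12\right) \left(-4\right) 5 + 60 \cdot 14 = 48 \cdot 5 + 840 = 240 + 840 = 1080$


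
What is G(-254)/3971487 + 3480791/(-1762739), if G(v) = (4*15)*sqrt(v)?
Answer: -3480791/1762739 + 20*I*sqrt(254)/1323829 ≈ -1.9746 + 0.00024078*I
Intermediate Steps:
G(v) = 60*sqrt(v)
G(-254)/3971487 + 3480791/(-1762739) = (60*sqrt(-254))/3971487 + 3480791/(-1762739) = (60*(I*sqrt(254)))*(1/3971487) + 3480791*(-1/1762739) = (60*I*sqrt(254))*(1/3971487) - 3480791/1762739 = 20*I*sqrt(254)/1323829 - 3480791/1762739 = -3480791/1762739 + 20*I*sqrt(254)/1323829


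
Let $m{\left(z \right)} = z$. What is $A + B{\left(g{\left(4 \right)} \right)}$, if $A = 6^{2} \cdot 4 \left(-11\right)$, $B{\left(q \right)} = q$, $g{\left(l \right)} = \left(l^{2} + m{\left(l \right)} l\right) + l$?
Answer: $-1548$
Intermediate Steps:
$g{\left(l \right)} = l + 2 l^{2}$ ($g{\left(l \right)} = \left(l^{2} + l l\right) + l = \left(l^{2} + l^{2}\right) + l = 2 l^{2} + l = l + 2 l^{2}$)
$A = -1584$ ($A = 36 \cdot 4 \left(-11\right) = 144 \left(-11\right) = -1584$)
$A + B{\left(g{\left(4 \right)} \right)} = -1584 + 4 \left(1 + 2 \cdot 4\right) = -1584 + 4 \left(1 + 8\right) = -1584 + 4 \cdot 9 = -1584 + 36 = -1548$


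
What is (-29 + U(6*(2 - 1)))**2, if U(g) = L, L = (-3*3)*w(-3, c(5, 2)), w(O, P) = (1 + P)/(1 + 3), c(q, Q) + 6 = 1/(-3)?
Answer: 289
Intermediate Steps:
c(q, Q) = -19/3 (c(q, Q) = -6 + 1/(-3) = -6 - 1/3 = -19/3)
w(O, P) = 1/4 + P/4 (w(O, P) = (1 + P)/4 = (1 + P)*(1/4) = 1/4 + P/4)
L = 12 (L = (-3*3)*(1/4 + (1/4)*(-19/3)) = -9*(1/4 - 19/12) = -9*(-4/3) = 12)
U(g) = 12
(-29 + U(6*(2 - 1)))**2 = (-29 + 12)**2 = (-17)**2 = 289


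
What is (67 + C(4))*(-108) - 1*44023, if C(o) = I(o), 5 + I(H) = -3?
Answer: -50395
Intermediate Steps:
I(H) = -8 (I(H) = -5 - 3 = -8)
C(o) = -8
(67 + C(4))*(-108) - 1*44023 = (67 - 8)*(-108) - 1*44023 = 59*(-108) - 44023 = -6372 - 44023 = -50395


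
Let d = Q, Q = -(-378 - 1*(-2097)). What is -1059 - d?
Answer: 660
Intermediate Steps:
Q = -1719 (Q = -(-378 + 2097) = -1*1719 = -1719)
d = -1719
-1059 - d = -1059 - 1*(-1719) = -1059 + 1719 = 660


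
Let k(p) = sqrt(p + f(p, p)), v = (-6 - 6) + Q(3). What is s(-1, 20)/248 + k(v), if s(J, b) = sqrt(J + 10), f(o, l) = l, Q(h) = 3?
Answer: 3/248 + 3*I*sqrt(2) ≈ 0.012097 + 4.2426*I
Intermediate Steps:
s(J, b) = sqrt(10 + J)
v = -9 (v = (-6 - 6) + 3 = -12 + 3 = -9)
k(p) = sqrt(2)*sqrt(p) (k(p) = sqrt(p + p) = sqrt(2*p) = sqrt(2)*sqrt(p))
s(-1, 20)/248 + k(v) = sqrt(10 - 1)/248 + sqrt(2)*sqrt(-9) = sqrt(9)/248 + sqrt(2)*(3*I) = (1/248)*3 + 3*I*sqrt(2) = 3/248 + 3*I*sqrt(2)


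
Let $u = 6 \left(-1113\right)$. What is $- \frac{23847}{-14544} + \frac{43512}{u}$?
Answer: $- \frac{1252879}{256944} \approx -4.8761$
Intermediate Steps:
$u = -6678$
$- \frac{23847}{-14544} + \frac{43512}{u} = - \frac{23847}{-14544} + \frac{43512}{-6678} = \left(-23847\right) \left(- \frac{1}{14544}\right) + 43512 \left(- \frac{1}{6678}\right) = \frac{7949}{4848} - \frac{1036}{159} = - \frac{1252879}{256944}$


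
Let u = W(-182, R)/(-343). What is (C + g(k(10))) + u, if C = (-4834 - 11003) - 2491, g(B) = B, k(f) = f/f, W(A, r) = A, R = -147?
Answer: -897997/49 ≈ -18326.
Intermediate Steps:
k(f) = 1
u = 26/49 (u = -182/(-343) = -182*(-1/343) = 26/49 ≈ 0.53061)
C = -18328 (C = -15837 - 2491 = -18328)
(C + g(k(10))) + u = (-18328 + 1) + 26/49 = -18327 + 26/49 = -897997/49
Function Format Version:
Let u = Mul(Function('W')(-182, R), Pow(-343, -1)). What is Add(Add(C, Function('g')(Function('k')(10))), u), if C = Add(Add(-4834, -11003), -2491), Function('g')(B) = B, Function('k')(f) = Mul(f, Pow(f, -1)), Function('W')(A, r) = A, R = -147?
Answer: Rational(-897997, 49) ≈ -18326.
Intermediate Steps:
Function('k')(f) = 1
u = Rational(26, 49) (u = Mul(-182, Pow(-343, -1)) = Mul(-182, Rational(-1, 343)) = Rational(26, 49) ≈ 0.53061)
C = -18328 (C = Add(-15837, -2491) = -18328)
Add(Add(C, Function('g')(Function('k')(10))), u) = Add(Add(-18328, 1), Rational(26, 49)) = Add(-18327, Rational(26, 49)) = Rational(-897997, 49)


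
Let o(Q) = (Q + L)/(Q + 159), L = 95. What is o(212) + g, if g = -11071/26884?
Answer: 4146047/9973964 ≈ 0.41569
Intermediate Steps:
g = -11071/26884 (g = -11071*1/26884 = -11071/26884 ≈ -0.41181)
o(Q) = (95 + Q)/(159 + Q) (o(Q) = (Q + 95)/(Q + 159) = (95 + Q)/(159 + Q))
o(212) + g = (95 + 212)/(159 + 212) - 11071/26884 = 307/371 - 11071/26884 = 4146047/9973964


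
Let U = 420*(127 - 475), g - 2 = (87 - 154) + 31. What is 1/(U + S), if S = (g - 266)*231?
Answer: -1/215460 ≈ -4.6412e-6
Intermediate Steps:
g = -34 (g = 2 + ((87 - 154) + 31) = 2 + (-67 + 31) = 2 - 36 = -34)
U = -146160 (U = 420*(-348) = -146160)
S = -69300 (S = (-34 - 266)*231 = -300*231 = -69300)
1/(U + S) = 1/(-146160 - 69300) = 1/(-215460) = -1/215460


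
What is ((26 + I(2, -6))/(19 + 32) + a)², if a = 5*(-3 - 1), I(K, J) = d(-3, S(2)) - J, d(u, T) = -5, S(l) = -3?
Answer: 109561/289 ≈ 379.10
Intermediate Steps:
I(K, J) = -5 - J
a = -20 (a = 5*(-4) = -20)
((26 + I(2, -6))/(19 + 32) + a)² = ((26 + (-5 - 1*(-6)))/(19 + 32) - 20)² = ((26 + (-5 + 6))/51 - 20)² = ((26 + 1)*(1/51) - 20)² = (27*(1/51) - 20)² = (9/17 - 20)² = (-331/17)² = 109561/289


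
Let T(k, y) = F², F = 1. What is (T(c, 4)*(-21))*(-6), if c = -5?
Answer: 126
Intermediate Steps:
T(k, y) = 1 (T(k, y) = 1² = 1)
(T(c, 4)*(-21))*(-6) = (1*(-21))*(-6) = -21*(-6) = 126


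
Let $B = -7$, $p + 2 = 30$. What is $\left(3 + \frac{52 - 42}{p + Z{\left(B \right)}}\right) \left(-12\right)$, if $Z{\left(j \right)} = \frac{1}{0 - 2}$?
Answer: $- \frac{444}{11} \approx -40.364$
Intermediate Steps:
$p = 28$ ($p = -2 + 30 = 28$)
$Z{\left(j \right)} = - \frac{1}{2}$ ($Z{\left(j \right)} = \frac{1}{-2} = - \frac{1}{2}$)
$\left(3 + \frac{52 - 42}{p + Z{\left(B \right)}}\right) \left(-12\right) = \left(3 + \frac{52 - 42}{28 - \frac{1}{2}}\right) \left(-12\right) = \left(3 + \frac{10}{\frac{55}{2}}\right) \left(-12\right) = \left(3 + 10 \cdot \frac{2}{55}\right) \left(-12\right) = \left(3 + \frac{4}{11}\right) \left(-12\right) = \frac{37}{11} \left(-12\right) = - \frac{444}{11}$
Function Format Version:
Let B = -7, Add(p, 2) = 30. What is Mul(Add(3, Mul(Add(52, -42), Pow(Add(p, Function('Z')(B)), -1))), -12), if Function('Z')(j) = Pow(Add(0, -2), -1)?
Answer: Rational(-444, 11) ≈ -40.364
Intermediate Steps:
p = 28 (p = Add(-2, 30) = 28)
Function('Z')(j) = Rational(-1, 2) (Function('Z')(j) = Pow(-2, -1) = Rational(-1, 2))
Mul(Add(3, Mul(Add(52, -42), Pow(Add(p, Function('Z')(B)), -1))), -12) = Mul(Add(3, Mul(Add(52, -42), Pow(Add(28, Rational(-1, 2)), -1))), -12) = Mul(Add(3, Mul(10, Pow(Rational(55, 2), -1))), -12) = Mul(Add(3, Mul(10, Rational(2, 55))), -12) = Mul(Add(3, Rational(4, 11)), -12) = Mul(Rational(37, 11), -12) = Rational(-444, 11)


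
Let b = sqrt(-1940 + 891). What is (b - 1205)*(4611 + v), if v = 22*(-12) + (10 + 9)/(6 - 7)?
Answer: -5215240 + 4328*I*sqrt(1049) ≈ -5.2152e+6 + 1.4018e+5*I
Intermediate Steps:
b = I*sqrt(1049) (b = sqrt(-1049) = I*sqrt(1049) ≈ 32.388*I)
v = -283 (v = -264 + 19/(-1) = -264 + 19*(-1) = -264 - 19 = -283)
(b - 1205)*(4611 + v) = (I*sqrt(1049) - 1205)*(4611 - 283) = (-1205 + I*sqrt(1049))*4328 = -5215240 + 4328*I*sqrt(1049)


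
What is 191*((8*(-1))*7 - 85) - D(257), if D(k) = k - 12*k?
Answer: -24104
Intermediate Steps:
D(k) = -11*k
191*((8*(-1))*7 - 85) - D(257) = 191*((8*(-1))*7 - 85) - (-11)*257 = 191*(-8*7 - 85) - 1*(-2827) = 191*(-56 - 85) + 2827 = 191*(-141) + 2827 = -26931 + 2827 = -24104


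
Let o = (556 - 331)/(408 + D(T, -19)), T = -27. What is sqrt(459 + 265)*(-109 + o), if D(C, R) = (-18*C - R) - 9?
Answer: -98311*sqrt(181)/452 ≈ -2926.2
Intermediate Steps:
D(C, R) = -9 - R - 18*C (D(C, R) = (-R - 18*C) - 9 = -9 - R - 18*C)
o = 225/904 (o = (556 - 331)/(408 + (-9 - 1*(-19) - 18*(-27))) = 225/(408 + (-9 + 19 + 486)) = 225/(408 + 496) = 225/904 ≈ 0.24889)
sqrt(459 + 265)*(-109 + o) = sqrt(459 + 265)*(-109 + 225/904) = sqrt(724)*(-98311/904) = (2*sqrt(181))*(-98311/904) = -98311*sqrt(181)/452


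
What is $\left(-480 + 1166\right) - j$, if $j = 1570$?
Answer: $-884$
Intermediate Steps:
$\left(-480 + 1166\right) - j = \left(-480 + 1166\right) - 1570 = 686 - 1570 = -884$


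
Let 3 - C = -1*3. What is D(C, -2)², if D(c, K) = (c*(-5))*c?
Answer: 32400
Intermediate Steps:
C = 6 (C = 3 - (-1)*3 = 3 - 1*(-3) = 3 + 3 = 6)
D(c, K) = -5*c² (D(c, K) = (-5*c)*c = -5*c²)
D(C, -2)² = (-5*6²)² = (-5*36)² = (-180)² = 32400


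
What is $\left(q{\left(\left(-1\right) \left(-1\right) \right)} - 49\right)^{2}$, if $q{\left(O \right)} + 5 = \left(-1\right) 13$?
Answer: $4489$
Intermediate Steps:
$q{\left(O \right)} = -18$ ($q{\left(O \right)} = -5 - 13 = -18$)
$\left(q{\left(\left(-1\right) \left(-1\right) \right)} - 49\right)^{2} = \left(-18 - 49\right)^{2} = \left(-67\right)^{2} = 4489$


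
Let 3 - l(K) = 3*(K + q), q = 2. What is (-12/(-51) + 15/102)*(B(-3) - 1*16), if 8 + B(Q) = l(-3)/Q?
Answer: -169/17 ≈ -9.9412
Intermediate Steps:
l(K) = -3 - 3*K (l(K) = 3 - 3*(K + 2) = 3 - 3*(2 + K) = 3 - (6 + 3*K) = 3 + (-6 - 3*K) = -3 - 3*K)
B(Q) = -8 + 6/Q (B(Q) = -8 + (-3 - 3*(-3))/Q = -8 + (-3 + 9)/Q = -8 + 6/Q)
(-12/(-51) + 15/102)*(B(-3) - 1*16) = (-12/(-51) + 15/102)*((-8 + 6/(-3)) - 1*16) = (-12*(-1/51) + 15*(1/102))*((-8 + 6*(-⅓)) - 16) = (4/17 + 5/34)*((-8 - 2) - 16) = 13*(-10 - 16)/34 = (13/34)*(-26) = -169/17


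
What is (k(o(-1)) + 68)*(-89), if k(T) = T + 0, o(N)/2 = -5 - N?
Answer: -5340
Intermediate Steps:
o(N) = -10 - 2*N (o(N) = 2*(-5 - N) = -10 - 2*N)
k(T) = T
(k(o(-1)) + 68)*(-89) = ((-10 - 2*(-1)) + 68)*(-89) = ((-10 + 2) + 68)*(-89) = (-8 + 68)*(-89) = 60*(-89) = -5340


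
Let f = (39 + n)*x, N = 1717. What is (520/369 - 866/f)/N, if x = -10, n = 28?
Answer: 333977/212246955 ≈ 0.0015735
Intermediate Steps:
f = -670 (f = (39 + 28)*(-10) = 67*(-10) = -670)
(520/369 - 866/f)/N = (520/369 - 866/(-670))/1717 = (520*(1/369) - 866*(-1/670))*(1/1717) = (520/369 + 433/335)*(1/1717) = (333977/123615)*(1/1717) = 333977/212246955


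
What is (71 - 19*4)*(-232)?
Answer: 1160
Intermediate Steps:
(71 - 19*4)*(-232) = (71 - 1*76)*(-232) = (71 - 76)*(-232) = -5*(-232) = 1160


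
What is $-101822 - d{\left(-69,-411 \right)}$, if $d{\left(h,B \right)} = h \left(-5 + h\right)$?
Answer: $-106928$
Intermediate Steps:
$-101822 - d{\left(-69,-411 \right)} = -101822 - - 69 \left(-5 - 69\right) = -101822 - \left(-69\right) \left(-74\right) = -101822 - 5106 = -106928$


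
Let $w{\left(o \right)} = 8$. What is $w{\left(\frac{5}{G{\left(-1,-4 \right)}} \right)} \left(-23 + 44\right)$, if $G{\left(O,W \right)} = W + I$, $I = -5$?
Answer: $168$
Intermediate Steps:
$G{\left(O,W \right)} = -5 + W$ ($G{\left(O,W \right)} = W - 5 = -5 + W$)
$w{\left(\frac{5}{G{\left(-1,-4 \right)}} \right)} \left(-23 + 44\right) = 8 \left(-23 + 44\right) = 8 \cdot 21 = 168$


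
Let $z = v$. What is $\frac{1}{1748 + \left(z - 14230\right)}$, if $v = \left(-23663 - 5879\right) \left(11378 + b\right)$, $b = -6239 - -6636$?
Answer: $- \frac{1}{347869532} \approx -2.8746 \cdot 10^{-9}$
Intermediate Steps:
$b = 397$ ($b = -6239 + 6636 = 397$)
$v = -347857050$ ($v = \left(-23663 - 5879\right) \left(11378 + 397\right) = \left(-29542\right) 11775 = -347857050$)
$z = -347857050$
$\frac{1}{1748 + \left(z - 14230\right)} = \frac{1}{1748 - 347871280} = \frac{1}{-347869532} = - \frac{1}{347869532}$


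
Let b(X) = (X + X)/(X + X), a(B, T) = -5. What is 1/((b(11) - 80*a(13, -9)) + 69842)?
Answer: 1/70243 ≈ 1.4236e-5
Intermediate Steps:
b(X) = 1 (b(X) = (2*X)/((2*X)) = (2*X)*(1/(2*X)) = 1)
1/((b(11) - 80*a(13, -9)) + 69842) = 1/((1 - 80*(-5)) + 69842) = 1/((1 + 400) + 69842) = 1/(401 + 69842) = 1/70243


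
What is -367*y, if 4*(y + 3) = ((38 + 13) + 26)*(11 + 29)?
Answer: -281489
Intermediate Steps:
y = 767 (y = -3 + (((38 + 13) + 26)*(11 + 29))/4 = -3 + ((51 + 26)*40)/4 = -3 + (77*40)/4 = -3 + (1/4)*3080 = -3 + 770 = 767)
-367*y = -367*767 = -281489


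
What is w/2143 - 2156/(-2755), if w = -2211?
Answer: -1470997/5903965 ≈ -0.24915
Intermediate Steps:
w/2143 - 2156/(-2755) = -2211/2143 - 2156/(-2755) = -2211*1/2143 - 2156*(-1/2755) = -2211/2143 + 2156/2755 = -1470997/5903965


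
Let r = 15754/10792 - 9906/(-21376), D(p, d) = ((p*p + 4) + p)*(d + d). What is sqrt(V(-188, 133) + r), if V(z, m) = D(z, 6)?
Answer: sqrt(1370468026260671623)/1802264 ≈ 649.55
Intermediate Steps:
D(p, d) = 2*d*(4 + p + p**2) (D(p, d) = ((p**2 + 4) + p)*(2*d) = ((4 + p**2) + p)*(2*d) = (4 + p + p**2)*(2*d) = 2*d*(4 + p + p**2))
V(z, m) = 48 + 12*z + 12*z**2 (V(z, m) = 2*6*(4 + z + z**2) = 48 + 12*z + 12*z**2)
r = 27728941/14418112 (r = 15754*(1/10792) - 9906*(-1/21376) = 7877/5396 + 4953/10688 = 27728941/14418112 ≈ 1.9232)
sqrt(V(-188, 133) + r) = sqrt((48 + 12*(-188) + 12*(-188)**2) + 27728941/14418112) = sqrt((48 - 2256 + 12*35344) + 27728941/14418112) = sqrt((48 - 2256 + 424128) + 27728941/14418112) = sqrt(421920 + 27728941/14418112) = sqrt(6083317543981/14418112) = sqrt(1370468026260671623)/1802264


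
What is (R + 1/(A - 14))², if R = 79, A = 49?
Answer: 7650756/1225 ≈ 6245.5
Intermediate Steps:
(R + 1/(A - 14))² = (79 + 1/(49 - 14))² = (79 + 1/35)² = (2766/35)² = 7650756/1225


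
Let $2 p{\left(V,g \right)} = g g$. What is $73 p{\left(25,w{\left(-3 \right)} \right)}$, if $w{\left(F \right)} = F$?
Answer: $\frac{657}{2} \approx 328.5$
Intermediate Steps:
$p{\left(V,g \right)} = \frac{g^{2}}{2}$ ($p{\left(V,g \right)} = \frac{g g}{2} = \frac{g^{2}}{2}$)
$73 p{\left(25,w{\left(-3 \right)} \right)} = 73 \frac{\left(-3\right)^{2}}{2} = 73 \cdot \frac{1}{2} \cdot 9 = 73 \cdot \frac{9}{2} = \frac{657}{2}$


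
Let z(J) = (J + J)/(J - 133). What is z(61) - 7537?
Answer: -271393/36 ≈ -7538.7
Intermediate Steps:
z(J) = 2*J/(-133 + J) (z(J) = (2*J)/(-133 + J) = 2*J/(-133 + J))
z(61) - 7537 = 2*61/(-133 + 61) - 7537 = 2*61/(-72) - 7537 = 2*61*(-1/72) - 7537 = -61/36 - 7537 = -271393/36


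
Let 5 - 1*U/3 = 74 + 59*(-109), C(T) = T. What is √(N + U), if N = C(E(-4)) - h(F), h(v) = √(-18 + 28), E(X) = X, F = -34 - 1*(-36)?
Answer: √(19082 - √10) ≈ 138.13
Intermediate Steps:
F = 2 (F = -34 + 36 = 2)
U = 19086 (U = 15 - 3*(74 + 59*(-109)) = 15 - 3*(74 - 6431) = 15 - 3*(-6357) = 15 + 19071 = 19086)
h(v) = √10
N = -4 - √10 ≈ -7.1623
√(N + U) = √((-4 - √10) + 19086) = √(19082 - √10)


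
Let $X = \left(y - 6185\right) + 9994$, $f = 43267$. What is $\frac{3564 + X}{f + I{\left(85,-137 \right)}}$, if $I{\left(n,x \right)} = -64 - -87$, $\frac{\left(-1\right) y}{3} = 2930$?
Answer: $- \frac{109}{3330} \approx -0.032733$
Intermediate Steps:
$y = -8790$ ($y = \left(-3\right) 2930 = -8790$)
$X = -4981$ ($X = \left(-8790 - 6185\right) + 9994 = -14975 + 9994 = -4981$)
$I{\left(n,x \right)} = 23$ ($I{\left(n,x \right)} = -64 + 87 = 23$)
$\frac{3564 + X}{f + I{\left(85,-137 \right)}} = \frac{3564 - 4981}{43267 + 23} = - \frac{1417}{43290} = \left(-1417\right) \frac{1}{43290} = - \frac{109}{3330}$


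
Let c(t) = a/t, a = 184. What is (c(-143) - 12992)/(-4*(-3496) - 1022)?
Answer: -929020/926783 ≈ -1.0024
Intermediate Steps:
c(t) = 184/t
(c(-143) - 12992)/(-4*(-3496) - 1022) = (184/(-143) - 12992)/(-4*(-3496) - 1022) = (184*(-1/143) - 12992)/(13984 - 1022) = (-184/143 - 12992)/12962 = -1858040/143*1/12962 = -929020/926783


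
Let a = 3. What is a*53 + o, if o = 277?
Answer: 436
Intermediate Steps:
a*53 + o = 3*53 + 277 = 159 + 277 = 436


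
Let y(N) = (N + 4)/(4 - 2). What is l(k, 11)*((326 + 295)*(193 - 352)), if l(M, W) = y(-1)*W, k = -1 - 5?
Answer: -3258387/2 ≈ -1.6292e+6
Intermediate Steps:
y(N) = 2 + N/2 (y(N) = (4 + N)/2 = (4 + N)*(1/2) = 2 + N/2)
k = -6
l(M, W) = 3*W/2 (l(M, W) = (2 + (1/2)*(-1))*W = (2 - 1/2)*W = 3*W/2)
l(k, 11)*((326 + 295)*(193 - 352)) = ((3/2)*11)*((326 + 295)*(193 - 352)) = 33*(621*(-159))/2 = (33/2)*(-98739) = -3258387/2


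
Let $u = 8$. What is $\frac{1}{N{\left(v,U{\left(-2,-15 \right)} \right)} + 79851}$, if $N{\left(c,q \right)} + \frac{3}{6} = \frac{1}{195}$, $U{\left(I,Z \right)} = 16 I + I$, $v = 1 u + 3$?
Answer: $\frac{390}{31141697} \approx 1.2523 \cdot 10^{-5}$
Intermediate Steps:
$v = 11$ ($v = 1 \cdot 8 + 3 = 8 + 3 = 11$)
$U{\left(I,Z \right)} = 17 I$
$N{\left(c,q \right)} = - \frac{193}{390}$ ($N{\left(c,q \right)} = - \frac{1}{2} + \frac{1}{195} = - \frac{193}{390}$)
$\frac{1}{N{\left(v,U{\left(-2,-15 \right)} \right)} + 79851} = \frac{1}{- \frac{193}{390} + 79851} = \frac{1}{\frac{31141697}{390}} = \frac{390}{31141697}$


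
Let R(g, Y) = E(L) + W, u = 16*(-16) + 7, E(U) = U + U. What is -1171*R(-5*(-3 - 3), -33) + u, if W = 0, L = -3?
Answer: 6777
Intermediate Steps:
E(U) = 2*U
u = -249 (u = -256 + 7 = -249)
R(g, Y) = -6 (R(g, Y) = 2*(-3) + 0 = -6 + 0 = -6)
-1171*R(-5*(-3 - 3), -33) + u = -1171*(-6) - 249 = 7026 - 249 = 6777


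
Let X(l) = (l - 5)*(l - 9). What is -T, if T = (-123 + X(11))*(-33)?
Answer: -3663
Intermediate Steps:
X(l) = (-9 + l)*(-5 + l) (X(l) = (-5 + l)*(-9 + l) = (-9 + l)*(-5 + l))
T = 3663 (T = (-123 + (45 + 11² - 14*11))*(-33) = (-123 + (45 + 121 - 154))*(-33) = (-123 + 12)*(-33) = -111*(-33) = 3663)
-T = -1*3663 = -3663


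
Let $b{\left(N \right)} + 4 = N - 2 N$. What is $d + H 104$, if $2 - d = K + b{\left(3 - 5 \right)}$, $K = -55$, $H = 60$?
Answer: $6299$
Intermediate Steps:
$b{\left(N \right)} = -4 - N$ ($b{\left(N \right)} = -4 + \left(N - 2 N\right) = -4 - N$)
$d = 59$ ($d = 2 - \left(-55 - 2\right) = 2 - -57 = 2 + 57 = 59$)
$d + H 104 = 59 + 60 \cdot 104 = 59 + 6240 = 6299$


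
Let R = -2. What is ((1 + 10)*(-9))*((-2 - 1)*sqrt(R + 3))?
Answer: 297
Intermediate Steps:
((1 + 10)*(-9))*((-2 - 1)*sqrt(R + 3)) = ((1 + 10)*(-9))*((-2 - 1)*sqrt(-2 + 3)) = (11*(-9))*(-3*sqrt(1)) = -(-297) = -99*(-3) = 297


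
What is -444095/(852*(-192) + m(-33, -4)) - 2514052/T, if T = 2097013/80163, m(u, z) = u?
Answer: -32973449102043457/343106976021 ≈ -96103.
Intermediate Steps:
T = 2097013/80163 (T = 2097013*(1/80163) = 2097013/80163 ≈ 26.159)
-444095/(852*(-192) + m(-33, -4)) - 2514052/T = -444095/(852*(-192) - 33) - 2514052/2097013/80163 = -444095/(-163584 - 33) - 2514052*80163/2097013 = -444095/(-163617) - 201533950476/2097013 = -444095*(-1/163617) - 201533950476/2097013 = 444095/163617 - 201533950476/2097013 = -32973449102043457/343106976021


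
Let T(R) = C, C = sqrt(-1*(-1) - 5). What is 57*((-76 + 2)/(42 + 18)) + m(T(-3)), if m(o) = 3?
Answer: -673/10 ≈ -67.300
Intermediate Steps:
C = 2*I (C = sqrt(1 - 5) = sqrt(-4) = 2*I ≈ 2.0*I)
T(R) = 2*I
57*((-76 + 2)/(42 + 18)) + m(T(-3)) = 57*((-76 + 2)/(42 + 18)) + 3 = 57*(-74/60) + 3 = 57*(-74*1/60) + 3 = 57*(-37/30) + 3 = -703/10 + 3 = -673/10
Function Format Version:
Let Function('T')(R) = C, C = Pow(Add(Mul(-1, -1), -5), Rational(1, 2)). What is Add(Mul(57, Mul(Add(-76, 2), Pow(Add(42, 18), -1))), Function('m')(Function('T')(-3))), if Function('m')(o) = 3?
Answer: Rational(-673, 10) ≈ -67.300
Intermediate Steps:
C = Mul(2, I) (C = Pow(Add(1, -5), Rational(1, 2)) = Pow(-4, Rational(1, 2)) = Mul(2, I) ≈ Mul(2.0000, I))
Function('T')(R) = Mul(2, I)
Add(Mul(57, Mul(Add(-76, 2), Pow(Add(42, 18), -1))), Function('m')(Function('T')(-3))) = Add(Mul(57, Mul(Add(-76, 2), Pow(Add(42, 18), -1))), 3) = Add(Mul(57, Mul(-74, Pow(60, -1))), 3) = Add(Mul(57, Mul(-74, Rational(1, 60))), 3) = Add(Mul(57, Rational(-37, 30)), 3) = Add(Rational(-703, 10), 3) = Rational(-673, 10)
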